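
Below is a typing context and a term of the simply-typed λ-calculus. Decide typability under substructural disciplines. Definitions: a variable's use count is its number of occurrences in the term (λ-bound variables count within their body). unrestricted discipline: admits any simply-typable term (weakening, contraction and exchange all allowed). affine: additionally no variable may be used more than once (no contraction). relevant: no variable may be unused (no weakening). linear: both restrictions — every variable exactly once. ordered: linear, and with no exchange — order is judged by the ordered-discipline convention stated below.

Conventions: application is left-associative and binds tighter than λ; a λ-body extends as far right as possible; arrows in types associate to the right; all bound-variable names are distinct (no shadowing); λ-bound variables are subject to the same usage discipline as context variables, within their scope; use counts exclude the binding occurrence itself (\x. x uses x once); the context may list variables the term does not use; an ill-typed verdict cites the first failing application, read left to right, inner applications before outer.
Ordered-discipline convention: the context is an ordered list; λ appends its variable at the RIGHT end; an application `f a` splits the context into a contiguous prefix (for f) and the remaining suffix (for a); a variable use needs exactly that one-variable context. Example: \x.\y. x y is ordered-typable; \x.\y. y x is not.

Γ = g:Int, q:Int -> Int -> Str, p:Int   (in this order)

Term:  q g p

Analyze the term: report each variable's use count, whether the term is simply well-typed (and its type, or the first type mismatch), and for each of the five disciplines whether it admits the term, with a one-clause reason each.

usage: g=1; q=1; p=1
order of uses: q, g, p
typing: ✓ — Str
ordered ✗ (no contiguous prefix/suffix split fits q, g, p)
linear ✓ (each of g, q, p used exactly once)
affine ✓ (none of g, q, p used more than once)
relevant ✓ (g, q, p: all used, weakening unneeded)
unrestricted ✓ (type-checks (Str) and nothing is barred)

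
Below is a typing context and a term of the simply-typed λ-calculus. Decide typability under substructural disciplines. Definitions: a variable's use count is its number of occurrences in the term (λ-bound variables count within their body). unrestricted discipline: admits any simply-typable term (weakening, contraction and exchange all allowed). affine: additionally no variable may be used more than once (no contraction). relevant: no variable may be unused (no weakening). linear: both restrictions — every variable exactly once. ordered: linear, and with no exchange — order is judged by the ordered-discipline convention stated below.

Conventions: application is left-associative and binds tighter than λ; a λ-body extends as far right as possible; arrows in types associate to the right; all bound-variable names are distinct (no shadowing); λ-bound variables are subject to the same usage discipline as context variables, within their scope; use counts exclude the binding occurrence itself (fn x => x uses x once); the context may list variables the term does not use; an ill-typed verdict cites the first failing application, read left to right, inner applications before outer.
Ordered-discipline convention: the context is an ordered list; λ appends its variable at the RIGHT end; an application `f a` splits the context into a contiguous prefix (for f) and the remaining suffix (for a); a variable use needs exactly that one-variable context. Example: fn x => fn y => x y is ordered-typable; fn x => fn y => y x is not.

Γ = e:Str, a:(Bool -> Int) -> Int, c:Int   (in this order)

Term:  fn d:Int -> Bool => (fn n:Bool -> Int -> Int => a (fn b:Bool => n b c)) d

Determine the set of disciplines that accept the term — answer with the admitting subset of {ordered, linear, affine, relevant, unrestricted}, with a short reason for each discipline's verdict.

admitted by: none
variable uses: e ×0; a ×1; c ×1; d (bound) ×1; n (bound) ×1; b (bound) ×1
use order (left to right): a, n, b, c, d
typing: ill-typed: argument of type Int -> Bool where Bool -> Int -> Int is required
ordered: ✗, a type mismatch blocks all five
linear: ✗, the type mismatch rejects it
affine: ✗, not simply typable
relevant: ✗, fails simple typing
unrestricted: ✗, a type mismatch blocks all five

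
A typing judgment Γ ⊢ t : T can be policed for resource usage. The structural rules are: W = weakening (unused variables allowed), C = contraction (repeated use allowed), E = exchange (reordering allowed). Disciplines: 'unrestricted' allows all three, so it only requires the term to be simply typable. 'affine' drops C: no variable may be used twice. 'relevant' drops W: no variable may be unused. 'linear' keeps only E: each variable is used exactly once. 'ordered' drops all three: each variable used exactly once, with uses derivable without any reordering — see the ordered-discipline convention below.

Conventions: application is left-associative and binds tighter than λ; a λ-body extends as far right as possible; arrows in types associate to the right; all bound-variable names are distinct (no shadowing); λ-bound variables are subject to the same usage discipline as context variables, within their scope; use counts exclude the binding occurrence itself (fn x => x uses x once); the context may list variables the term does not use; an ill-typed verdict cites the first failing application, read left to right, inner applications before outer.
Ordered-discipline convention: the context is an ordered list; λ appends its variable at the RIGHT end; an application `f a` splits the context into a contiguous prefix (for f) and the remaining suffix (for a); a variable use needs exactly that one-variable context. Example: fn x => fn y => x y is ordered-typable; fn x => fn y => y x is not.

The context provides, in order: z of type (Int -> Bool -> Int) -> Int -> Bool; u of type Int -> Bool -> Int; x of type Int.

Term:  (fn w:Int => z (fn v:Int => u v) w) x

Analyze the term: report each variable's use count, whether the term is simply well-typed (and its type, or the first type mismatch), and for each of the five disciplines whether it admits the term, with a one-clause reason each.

use counts: z: 1, u: 1, x: 1, w [bound]: 1, v [bound]: 1
order of uses: z, u, v, w, x
typing: well-typed at Bool
ordered: ✓, single-use (z, u, x, w, v), ordered derivation ok
linear: ✓, each of z, u, x, w, v used exactly once
affine: ✓, no duplicate uses among z, u, x, w, v
relevant: ✓, every one of z, u, x, w, v appears
unrestricted: ✓, well-typed at Bool; no restrictions here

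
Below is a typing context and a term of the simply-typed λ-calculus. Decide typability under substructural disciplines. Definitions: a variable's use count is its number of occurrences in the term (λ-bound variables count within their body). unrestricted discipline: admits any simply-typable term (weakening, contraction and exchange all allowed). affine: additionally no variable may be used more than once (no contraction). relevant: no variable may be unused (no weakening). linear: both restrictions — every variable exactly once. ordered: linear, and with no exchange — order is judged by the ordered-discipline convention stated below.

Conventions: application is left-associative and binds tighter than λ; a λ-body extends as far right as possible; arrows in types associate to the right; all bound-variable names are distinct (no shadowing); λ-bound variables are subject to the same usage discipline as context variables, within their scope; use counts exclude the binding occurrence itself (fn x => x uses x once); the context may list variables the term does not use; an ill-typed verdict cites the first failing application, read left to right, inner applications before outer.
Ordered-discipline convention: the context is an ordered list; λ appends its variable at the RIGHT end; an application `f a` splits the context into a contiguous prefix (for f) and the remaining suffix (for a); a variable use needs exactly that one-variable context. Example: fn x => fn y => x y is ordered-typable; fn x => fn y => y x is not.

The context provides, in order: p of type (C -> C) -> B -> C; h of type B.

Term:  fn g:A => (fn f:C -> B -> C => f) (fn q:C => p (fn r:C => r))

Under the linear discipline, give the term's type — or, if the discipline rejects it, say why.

not well-typed under linear — h, g, q never used (weakening)
variable uses: p ×1, h ×0, g (λ-bound) ×0, f (λ-bound) ×1, q (λ-bound) ×0, r (λ-bound) ×1
uses in reading order: f, p, r
typing: the term checks, with type A -> C -> B -> C
per-discipline verdicts: ordered ✗ · linear ✗ · affine ✓ · relevant ✗ · unrestricted ✓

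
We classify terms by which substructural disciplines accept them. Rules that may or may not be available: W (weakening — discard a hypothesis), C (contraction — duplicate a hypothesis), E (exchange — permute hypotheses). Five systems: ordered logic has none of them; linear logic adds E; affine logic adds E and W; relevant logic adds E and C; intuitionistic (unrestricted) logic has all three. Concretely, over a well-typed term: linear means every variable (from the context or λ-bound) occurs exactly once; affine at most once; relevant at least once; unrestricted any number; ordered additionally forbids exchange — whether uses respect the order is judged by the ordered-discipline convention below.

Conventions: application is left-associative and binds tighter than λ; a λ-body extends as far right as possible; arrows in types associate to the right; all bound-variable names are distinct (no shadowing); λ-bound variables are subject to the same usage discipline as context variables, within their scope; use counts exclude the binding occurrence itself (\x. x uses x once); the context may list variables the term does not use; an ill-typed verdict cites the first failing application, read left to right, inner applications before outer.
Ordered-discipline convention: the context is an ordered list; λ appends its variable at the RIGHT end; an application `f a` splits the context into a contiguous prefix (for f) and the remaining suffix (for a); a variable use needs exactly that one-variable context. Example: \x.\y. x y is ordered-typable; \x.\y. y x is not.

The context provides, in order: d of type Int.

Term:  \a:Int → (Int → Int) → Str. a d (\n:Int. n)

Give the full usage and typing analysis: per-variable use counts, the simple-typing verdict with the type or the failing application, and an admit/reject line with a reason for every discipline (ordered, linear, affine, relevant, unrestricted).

counts: d=1; a (λ-bound)=1; n (λ-bound)=1
uses in reading order: a, d, n
typing: ✓ — (Int → (Int → Int) → Str) → Str
ordered: ✗ — use order a, d, n needs exchange
linear: ✓ — exactly-once usage across d, a, n
affine: ✓ — none of d, a, n used more than once
relevant: ✓ — none of d, a, n goes unused
unrestricted: ✓ — well-typed at (Int → (Int → Int) → Str) → Str; no restrictions here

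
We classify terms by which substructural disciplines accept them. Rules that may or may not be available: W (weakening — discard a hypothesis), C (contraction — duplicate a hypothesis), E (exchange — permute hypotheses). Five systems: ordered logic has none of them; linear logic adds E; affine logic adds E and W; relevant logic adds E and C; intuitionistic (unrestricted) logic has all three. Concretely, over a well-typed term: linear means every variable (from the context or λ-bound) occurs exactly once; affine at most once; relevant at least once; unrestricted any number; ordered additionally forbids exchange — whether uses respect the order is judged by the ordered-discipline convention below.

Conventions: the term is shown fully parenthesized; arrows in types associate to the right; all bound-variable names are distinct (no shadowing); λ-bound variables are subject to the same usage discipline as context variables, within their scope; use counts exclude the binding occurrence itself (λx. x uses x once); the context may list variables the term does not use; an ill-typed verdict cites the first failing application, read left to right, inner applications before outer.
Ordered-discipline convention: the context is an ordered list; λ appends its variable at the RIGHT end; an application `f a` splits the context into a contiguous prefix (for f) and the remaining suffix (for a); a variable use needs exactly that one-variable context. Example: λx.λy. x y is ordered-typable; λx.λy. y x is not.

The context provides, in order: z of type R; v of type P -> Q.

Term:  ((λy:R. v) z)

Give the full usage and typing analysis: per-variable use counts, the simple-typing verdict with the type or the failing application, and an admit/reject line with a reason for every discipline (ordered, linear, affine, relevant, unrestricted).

counts: z: 1×, v: 1×, y (bound): 0×
left-to-right use order: v, z
typing: well-typed — term : P -> Q
ordered: ✗ — unused: y — weakening required
linear: ✗ — unused: y — weakening required
affine: ✓ — z, v, y: no repeats, contraction unneeded
relevant: ✗ — unused: y — weakening required
unrestricted: ✓ — typability at P -> Q is all that's needed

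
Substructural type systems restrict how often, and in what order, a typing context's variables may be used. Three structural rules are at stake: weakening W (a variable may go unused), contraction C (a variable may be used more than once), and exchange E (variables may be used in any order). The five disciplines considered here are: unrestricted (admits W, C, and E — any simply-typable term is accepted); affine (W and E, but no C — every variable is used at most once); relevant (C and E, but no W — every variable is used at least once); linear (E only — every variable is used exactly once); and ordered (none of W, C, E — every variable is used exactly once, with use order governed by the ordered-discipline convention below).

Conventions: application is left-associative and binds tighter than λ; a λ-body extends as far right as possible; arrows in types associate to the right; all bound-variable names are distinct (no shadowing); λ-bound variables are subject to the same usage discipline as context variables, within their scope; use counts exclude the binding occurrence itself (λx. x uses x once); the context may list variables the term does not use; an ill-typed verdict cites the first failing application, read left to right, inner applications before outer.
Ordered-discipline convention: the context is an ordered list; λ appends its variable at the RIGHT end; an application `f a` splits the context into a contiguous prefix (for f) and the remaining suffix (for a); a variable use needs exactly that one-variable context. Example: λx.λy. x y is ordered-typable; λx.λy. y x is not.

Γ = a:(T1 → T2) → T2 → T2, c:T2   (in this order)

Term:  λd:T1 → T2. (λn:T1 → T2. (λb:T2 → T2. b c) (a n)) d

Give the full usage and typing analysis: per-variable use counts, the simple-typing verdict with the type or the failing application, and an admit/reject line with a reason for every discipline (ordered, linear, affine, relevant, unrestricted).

variable uses: a=1; c=1; d (bound)=1; n (bound)=1; b (bound)=1
uses in reading order: b, c, a, n, d
typing: well-typed at (T1 → T2) → T2
ordered ✗ (needs exchange: uses follow b, c, a, n, d)
linear ✓ (exactly-once usage across a, c, d, n, b)
affine ✓ (none of a, c, d, n, b used more than once)
relevant ✓ (at least one use each (a, c, d, n, b))
unrestricted ✓ (well-typed at (T1 → T2) → T2; no restrictions here)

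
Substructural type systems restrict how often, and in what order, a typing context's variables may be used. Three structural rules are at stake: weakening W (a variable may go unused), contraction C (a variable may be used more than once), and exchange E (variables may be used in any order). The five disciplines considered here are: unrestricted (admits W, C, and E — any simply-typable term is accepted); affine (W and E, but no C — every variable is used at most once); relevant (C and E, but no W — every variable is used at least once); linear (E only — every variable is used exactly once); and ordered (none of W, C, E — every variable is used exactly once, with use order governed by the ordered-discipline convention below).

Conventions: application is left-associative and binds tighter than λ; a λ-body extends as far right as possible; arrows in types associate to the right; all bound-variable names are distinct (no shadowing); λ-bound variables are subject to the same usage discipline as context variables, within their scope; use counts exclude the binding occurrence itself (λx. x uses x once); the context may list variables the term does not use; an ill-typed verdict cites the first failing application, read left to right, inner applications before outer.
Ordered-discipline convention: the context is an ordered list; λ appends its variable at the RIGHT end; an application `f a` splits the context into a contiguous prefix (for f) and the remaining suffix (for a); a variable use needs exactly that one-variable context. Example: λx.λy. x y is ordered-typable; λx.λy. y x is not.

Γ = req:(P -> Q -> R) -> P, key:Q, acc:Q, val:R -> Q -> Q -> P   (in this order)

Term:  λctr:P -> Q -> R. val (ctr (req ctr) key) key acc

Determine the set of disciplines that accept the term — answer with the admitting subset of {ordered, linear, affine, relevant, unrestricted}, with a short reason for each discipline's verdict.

admitted in: relevant, unrestricted
usage: req ×1; key ×2; acc ×1; val ×1; ctr (bound) ×2
uses in reading order: val, ctr, req, ctr, key, key, acc
typing: ✓ — (P -> Q -> R) -> P
ordered ✗ (uses contraction: key ×2, ctr ×2)
linear ✗ (uses contraction: key ×2, ctr ×2)
affine ✗ (uses contraction: key ×2, ctr ×2)
relevant ✓ (req, key, acc, val, ctr: all used, weakening unneeded)
unrestricted ✓ (well-typed at (P -> Q -> R) -> P; no restrictions here)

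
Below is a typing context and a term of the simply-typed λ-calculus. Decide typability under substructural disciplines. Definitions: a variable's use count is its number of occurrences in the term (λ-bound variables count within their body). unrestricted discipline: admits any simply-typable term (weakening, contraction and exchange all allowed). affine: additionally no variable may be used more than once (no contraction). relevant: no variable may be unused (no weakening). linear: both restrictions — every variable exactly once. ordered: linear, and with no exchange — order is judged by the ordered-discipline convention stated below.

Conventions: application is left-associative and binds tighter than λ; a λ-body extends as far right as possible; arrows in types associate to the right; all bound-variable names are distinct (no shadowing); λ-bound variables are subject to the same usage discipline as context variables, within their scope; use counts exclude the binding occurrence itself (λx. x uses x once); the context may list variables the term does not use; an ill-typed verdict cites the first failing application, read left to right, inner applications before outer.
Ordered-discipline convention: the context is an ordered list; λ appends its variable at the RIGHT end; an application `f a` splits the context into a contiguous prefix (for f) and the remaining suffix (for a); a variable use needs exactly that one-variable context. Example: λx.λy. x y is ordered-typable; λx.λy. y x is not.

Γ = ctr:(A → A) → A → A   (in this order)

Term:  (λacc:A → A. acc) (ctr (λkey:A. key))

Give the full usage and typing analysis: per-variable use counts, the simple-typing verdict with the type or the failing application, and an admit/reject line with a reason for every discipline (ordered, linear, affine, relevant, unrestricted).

counts: ctr=1, acc [bound]=1, key [bound]=1
left-to-right use order: acc, ctr, key
typing: the term checks, with type A → A
ordered: ✓ — ctr, acc, key once each; derivable with no W/C/E
linear: ✓ — each of ctr, acc, key used exactly once
affine: ✓ — ctr, acc, key: no repeats, contraction unneeded
relevant: ✓ — ctr, acc, key: all used, weakening unneeded
unrestricted: ✓ — typability at A → A is all that's needed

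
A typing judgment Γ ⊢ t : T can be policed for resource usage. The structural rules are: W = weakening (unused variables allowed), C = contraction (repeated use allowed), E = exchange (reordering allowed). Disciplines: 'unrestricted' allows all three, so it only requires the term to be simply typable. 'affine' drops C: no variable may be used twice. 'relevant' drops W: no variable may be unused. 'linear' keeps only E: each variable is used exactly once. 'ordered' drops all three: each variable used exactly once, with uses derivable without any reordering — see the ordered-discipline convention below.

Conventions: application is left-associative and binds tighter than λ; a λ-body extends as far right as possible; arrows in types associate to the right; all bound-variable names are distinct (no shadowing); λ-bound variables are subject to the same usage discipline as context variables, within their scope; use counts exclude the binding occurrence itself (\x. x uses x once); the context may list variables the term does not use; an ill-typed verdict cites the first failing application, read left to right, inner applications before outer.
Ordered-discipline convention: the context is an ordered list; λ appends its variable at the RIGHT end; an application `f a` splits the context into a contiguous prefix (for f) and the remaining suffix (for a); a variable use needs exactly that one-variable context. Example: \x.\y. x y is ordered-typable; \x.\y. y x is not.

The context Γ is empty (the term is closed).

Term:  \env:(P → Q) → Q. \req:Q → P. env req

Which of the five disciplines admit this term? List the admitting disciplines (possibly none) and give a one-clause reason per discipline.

admitting disciplines: none
counts: env (bound): 1×; req (bound): 1×
uses in reading order: env, req
typing: ill-typed: a function awaiting P → Q gets Q → P
ordered: ✗, a type mismatch blocks all five
linear: ✗, the type mismatch rejects it
affine: ✗, not simply typable
relevant: ✗, fails simple typing
unrestricted: ✗, a type mismatch blocks all five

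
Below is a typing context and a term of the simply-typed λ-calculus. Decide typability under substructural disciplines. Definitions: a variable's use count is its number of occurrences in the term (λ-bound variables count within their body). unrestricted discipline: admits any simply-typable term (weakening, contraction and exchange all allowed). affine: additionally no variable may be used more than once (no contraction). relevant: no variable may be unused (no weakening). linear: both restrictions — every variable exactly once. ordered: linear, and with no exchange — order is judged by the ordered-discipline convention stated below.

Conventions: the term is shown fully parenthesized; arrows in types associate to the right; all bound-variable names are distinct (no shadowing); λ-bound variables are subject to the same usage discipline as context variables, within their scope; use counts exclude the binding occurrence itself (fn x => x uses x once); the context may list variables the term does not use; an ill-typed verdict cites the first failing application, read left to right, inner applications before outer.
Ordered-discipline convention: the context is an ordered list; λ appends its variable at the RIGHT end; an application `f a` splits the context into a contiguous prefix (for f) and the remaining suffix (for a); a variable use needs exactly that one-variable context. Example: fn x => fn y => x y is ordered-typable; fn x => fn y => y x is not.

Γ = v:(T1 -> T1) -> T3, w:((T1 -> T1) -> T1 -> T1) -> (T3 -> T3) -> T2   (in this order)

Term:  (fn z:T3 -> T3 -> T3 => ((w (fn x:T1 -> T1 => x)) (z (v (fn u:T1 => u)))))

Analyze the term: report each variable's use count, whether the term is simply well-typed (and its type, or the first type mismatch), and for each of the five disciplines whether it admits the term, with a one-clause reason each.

use counts: v: 1; w: 1; z (bound): 1; x (bound): 1; u (bound): 1
order of uses: w, x, z, v, u
typing: the term checks, with type (T3 -> T3 -> T3) -> T2
ordered: ✗ — no ordered split (uses run w, x, z, v, u)
linear: ✓ — single use per variable (v, w, z, x, u)
affine: ✓ — none of v, w, z, x, u used more than once
relevant: ✓ — none of v, w, z, x, u goes unused
unrestricted: ✓ — well-typed at (T3 -> T3 -> T3) -> T2; no restrictions here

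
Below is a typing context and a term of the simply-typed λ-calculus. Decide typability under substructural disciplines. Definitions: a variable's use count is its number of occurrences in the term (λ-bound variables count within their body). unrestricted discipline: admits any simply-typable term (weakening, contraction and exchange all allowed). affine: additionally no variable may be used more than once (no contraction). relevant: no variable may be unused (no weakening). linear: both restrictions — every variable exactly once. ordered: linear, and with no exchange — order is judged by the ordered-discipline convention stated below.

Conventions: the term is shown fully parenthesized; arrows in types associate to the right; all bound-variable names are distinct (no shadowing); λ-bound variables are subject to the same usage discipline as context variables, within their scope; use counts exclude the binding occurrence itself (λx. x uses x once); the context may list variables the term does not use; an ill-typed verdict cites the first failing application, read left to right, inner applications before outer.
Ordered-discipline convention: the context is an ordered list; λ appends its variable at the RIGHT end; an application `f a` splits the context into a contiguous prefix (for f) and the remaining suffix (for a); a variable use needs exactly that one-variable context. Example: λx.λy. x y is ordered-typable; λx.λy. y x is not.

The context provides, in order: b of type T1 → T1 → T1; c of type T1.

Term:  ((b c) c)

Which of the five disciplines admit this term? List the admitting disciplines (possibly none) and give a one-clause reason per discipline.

accepted by: relevant, unrestricted
counts: b: 1×, c: 2×
uses in reading order: b, c, c
typing: well-typed at T1
ordered ✗ (c ×2 used more than once (contraction))
linear ✗ (c ×2 used more than once (contraction))
affine ✗ (c ×2 used more than once (contraction))
relevant ✓ (every one of b, c appears)
unrestricted ✓ (typability at T1 is all that's needed)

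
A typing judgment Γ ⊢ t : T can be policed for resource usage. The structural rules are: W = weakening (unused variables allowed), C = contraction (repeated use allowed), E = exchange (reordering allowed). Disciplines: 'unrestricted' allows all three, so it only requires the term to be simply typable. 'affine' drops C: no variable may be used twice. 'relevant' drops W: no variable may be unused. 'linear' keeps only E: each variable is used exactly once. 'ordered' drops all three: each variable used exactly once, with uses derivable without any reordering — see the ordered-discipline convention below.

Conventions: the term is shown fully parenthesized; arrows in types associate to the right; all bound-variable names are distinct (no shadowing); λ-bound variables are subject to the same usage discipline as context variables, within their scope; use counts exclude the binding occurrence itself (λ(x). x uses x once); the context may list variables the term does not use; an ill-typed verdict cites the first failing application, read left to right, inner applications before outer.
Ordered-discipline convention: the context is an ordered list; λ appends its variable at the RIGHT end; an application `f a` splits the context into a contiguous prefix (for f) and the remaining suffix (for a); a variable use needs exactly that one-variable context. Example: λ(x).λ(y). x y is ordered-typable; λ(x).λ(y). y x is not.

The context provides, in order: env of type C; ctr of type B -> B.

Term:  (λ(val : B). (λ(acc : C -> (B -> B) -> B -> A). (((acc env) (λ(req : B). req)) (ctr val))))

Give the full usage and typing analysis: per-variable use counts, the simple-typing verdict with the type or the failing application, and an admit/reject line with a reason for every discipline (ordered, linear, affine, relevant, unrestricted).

use counts: env=1, ctr=1, val (bound)=1, acc (bound)=1, req (bound)=1
uses in reading order: acc, env, req, ctr, val
typing: well-typed — term : B -> (C -> (B -> B) -> B -> A) -> A
ordered ✗ (use order acc, env, req, ctr, val needs exchange)
linear ✓ (env, ctr, val, acc, req: one use apiece)
affine ✓ (none of env, ctr, val, acc, req used more than once)
relevant ✓ (at least one use each (env, ctr, val, acc, req))
unrestricted ✓ (well-typed at B -> (C -> (B -> B) -> B -> A) -> A; no restrictions here)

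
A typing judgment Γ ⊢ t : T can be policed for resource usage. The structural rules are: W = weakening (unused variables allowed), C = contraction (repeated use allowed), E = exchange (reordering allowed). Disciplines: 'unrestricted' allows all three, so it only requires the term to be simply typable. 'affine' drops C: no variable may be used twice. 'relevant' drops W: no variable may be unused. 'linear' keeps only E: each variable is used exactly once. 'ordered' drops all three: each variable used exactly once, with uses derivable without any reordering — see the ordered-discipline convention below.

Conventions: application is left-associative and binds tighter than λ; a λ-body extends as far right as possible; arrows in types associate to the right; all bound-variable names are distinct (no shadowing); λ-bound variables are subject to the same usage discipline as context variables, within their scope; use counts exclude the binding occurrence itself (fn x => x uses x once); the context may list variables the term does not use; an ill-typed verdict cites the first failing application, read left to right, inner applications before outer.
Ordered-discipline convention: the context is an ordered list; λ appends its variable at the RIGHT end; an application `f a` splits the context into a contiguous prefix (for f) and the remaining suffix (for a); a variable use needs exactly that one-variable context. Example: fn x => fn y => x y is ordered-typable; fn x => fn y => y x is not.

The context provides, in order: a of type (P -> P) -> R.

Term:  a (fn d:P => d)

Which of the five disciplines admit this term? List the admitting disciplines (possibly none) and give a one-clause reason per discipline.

admitting disciplines: ordered, linear, affine, relevant, unrestricted
counts: a=1, d [bound]=1
uses in reading order: a, d
typing: well-typed — term : R
ordered: ✓, a, d once each; derivable with no W/C/E
linear: ✓, exactly-once usage across a, d
affine: ✓, none of a, d used more than once
relevant: ✓, every one of a, d appears
unrestricted: ✓, typability at R is all that's needed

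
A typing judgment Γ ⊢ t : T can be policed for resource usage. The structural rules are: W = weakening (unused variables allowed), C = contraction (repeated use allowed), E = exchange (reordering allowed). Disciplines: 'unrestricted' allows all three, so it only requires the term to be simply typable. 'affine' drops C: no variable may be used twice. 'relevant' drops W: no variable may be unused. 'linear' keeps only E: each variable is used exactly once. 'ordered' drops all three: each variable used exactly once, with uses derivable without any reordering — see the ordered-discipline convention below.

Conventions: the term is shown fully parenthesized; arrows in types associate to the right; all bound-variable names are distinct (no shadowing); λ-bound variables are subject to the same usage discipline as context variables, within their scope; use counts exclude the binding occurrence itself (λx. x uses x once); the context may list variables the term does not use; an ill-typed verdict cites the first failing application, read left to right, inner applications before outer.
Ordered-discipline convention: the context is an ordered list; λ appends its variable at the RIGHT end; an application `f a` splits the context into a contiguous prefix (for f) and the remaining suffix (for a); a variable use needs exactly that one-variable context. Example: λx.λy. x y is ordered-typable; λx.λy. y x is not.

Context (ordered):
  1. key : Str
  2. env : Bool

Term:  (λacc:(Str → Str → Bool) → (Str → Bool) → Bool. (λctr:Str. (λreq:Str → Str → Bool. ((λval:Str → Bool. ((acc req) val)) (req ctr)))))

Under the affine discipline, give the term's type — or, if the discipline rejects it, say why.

not well-typed under affine — repeated use of req ×2
variable uses: key ×0; env ×0; acc [bound] ×1; ctr [bound] ×1; req [bound] ×2; val [bound] ×1
use order (left to right): acc, req, val, req, ctr
typing: ✓ — ((Str → Str → Bool) → (Str → Bool) → Bool) → Str → (Str → Str → Bool) → Bool
all disciplines: ordered ✗; linear ✗; affine ✗; relevant ✗; unrestricted ✓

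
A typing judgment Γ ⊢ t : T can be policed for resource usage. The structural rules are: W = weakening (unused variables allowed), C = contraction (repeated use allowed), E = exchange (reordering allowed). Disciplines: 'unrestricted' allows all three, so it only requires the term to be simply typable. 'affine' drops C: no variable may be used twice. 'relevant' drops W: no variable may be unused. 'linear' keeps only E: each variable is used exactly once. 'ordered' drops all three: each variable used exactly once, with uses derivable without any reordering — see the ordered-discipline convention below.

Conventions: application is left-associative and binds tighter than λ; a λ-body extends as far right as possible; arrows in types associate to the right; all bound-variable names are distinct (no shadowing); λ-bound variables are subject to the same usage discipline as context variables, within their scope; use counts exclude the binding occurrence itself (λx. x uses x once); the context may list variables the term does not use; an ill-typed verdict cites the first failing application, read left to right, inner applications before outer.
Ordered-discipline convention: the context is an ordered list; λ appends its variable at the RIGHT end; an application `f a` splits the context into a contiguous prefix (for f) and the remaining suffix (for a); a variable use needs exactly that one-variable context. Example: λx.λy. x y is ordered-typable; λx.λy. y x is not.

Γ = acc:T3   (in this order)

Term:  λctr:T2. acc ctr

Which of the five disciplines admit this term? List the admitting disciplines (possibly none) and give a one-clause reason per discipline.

admitted by: none
usage: acc=1; ctr (bound)=1
order of uses: acc, ctr
typing: ill-typed: non-function type T3 applied to an argument
ordered: ✗ — a type mismatch blocks all five
linear: ✗ — the type mismatch rejects it
affine: ✗ — not simply typable
relevant: ✗ — fails simple typing
unrestricted: ✗ — a type mismatch blocks all five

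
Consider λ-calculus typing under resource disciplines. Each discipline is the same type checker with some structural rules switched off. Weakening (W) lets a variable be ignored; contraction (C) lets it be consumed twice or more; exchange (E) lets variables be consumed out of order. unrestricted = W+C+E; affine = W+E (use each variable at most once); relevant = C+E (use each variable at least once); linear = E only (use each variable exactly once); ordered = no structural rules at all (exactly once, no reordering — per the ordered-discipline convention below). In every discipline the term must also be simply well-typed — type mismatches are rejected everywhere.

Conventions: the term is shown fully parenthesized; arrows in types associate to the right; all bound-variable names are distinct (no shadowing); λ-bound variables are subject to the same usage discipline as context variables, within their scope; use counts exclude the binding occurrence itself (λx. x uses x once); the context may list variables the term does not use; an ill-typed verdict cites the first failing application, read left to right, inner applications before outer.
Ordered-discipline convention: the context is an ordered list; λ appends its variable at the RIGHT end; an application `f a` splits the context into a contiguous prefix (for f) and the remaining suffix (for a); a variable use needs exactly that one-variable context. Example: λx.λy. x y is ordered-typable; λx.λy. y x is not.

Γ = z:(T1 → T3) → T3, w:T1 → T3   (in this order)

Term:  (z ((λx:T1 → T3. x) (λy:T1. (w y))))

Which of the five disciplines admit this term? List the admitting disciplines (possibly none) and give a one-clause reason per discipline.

accepted by: ordered, linear, affine, relevant, unrestricted
variable uses: z: 1; w: 1; x (bound): 1; y (bound): 1
uses in reading order: z, x, w, y
typing: ✓ — T3
ordered: ✓ — one use each (z, w, x, y); ordered split holds
linear: ✓ — z, w, x, y: one use apiece
affine: ✓ — z, w, x, y: no repeats, contraction unneeded
relevant: ✓ — z, w, x, y: all used, weakening unneeded
unrestricted: ✓ — type-checks (T3) and nothing is barred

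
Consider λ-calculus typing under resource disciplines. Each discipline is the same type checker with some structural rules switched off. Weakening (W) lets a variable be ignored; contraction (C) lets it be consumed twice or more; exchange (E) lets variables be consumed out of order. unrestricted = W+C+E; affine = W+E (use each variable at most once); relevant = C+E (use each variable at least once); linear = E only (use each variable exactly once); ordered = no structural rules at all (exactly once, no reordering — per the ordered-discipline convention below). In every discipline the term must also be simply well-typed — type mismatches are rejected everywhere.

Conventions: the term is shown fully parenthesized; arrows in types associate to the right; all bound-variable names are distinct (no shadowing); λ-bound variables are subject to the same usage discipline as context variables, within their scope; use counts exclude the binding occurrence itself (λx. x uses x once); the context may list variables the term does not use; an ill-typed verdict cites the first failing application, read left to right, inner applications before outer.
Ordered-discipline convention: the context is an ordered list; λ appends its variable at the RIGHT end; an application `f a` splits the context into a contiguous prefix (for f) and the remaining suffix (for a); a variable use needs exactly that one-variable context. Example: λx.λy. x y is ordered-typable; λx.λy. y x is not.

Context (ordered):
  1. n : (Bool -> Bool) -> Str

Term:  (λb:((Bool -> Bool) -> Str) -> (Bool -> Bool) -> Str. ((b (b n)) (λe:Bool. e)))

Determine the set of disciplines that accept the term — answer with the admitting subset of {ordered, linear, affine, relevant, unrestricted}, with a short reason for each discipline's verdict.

admitting disciplines: relevant, unrestricted
usage: n: 1, b (bound): 2, e (bound): 1
uses in reading order: b, b, n, e
typing: the term checks, with type (((Bool -> Bool) -> Str) -> (Bool -> Bool) -> Str) -> Str
ordered ✗ (b ×2 used more than once (contraction))
linear ✗ (b ×2 used more than once (contraction))
affine ✗ (b ×2 used more than once (contraction))
relevant ✓ (none of n, b, e goes unused)
unrestricted ✓ (type-checks ((((Bool -> Bool) -> Str) -> (Bool -> Bool) -> Str) -> Str) and nothing is barred)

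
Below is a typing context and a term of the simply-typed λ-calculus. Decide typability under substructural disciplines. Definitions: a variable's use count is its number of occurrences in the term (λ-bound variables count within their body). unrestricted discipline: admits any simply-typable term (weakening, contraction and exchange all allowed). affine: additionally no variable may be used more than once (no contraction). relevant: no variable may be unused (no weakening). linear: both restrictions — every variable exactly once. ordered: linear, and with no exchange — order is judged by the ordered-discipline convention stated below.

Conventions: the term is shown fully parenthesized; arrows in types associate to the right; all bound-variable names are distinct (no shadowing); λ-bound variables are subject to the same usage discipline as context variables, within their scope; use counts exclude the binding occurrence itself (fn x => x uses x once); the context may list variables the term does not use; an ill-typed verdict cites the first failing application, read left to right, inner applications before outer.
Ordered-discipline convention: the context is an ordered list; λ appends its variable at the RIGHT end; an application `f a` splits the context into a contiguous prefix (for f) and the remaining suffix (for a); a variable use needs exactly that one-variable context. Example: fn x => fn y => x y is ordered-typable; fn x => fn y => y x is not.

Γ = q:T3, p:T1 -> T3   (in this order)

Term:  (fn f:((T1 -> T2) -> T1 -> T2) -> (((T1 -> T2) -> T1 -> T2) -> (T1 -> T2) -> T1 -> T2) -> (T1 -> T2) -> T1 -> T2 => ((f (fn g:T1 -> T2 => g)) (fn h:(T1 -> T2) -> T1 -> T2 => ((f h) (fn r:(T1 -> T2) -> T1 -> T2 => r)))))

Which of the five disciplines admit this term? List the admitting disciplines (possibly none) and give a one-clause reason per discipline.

admitting disciplines: unrestricted
use counts: q: 0×; p: 0×; f [bound]: 2×; g [bound]: 1×; h [bound]: 1×; r [bound]: 1×
uses in reading order: f, g, f, h, r
typing: the term checks, with type (((T1 -> T2) -> T1 -> T2) -> (((T1 -> T2) -> T1 -> T2) -> (T1 -> T2) -> T1 -> T2) -> (T1 -> T2) -> T1 -> T2) -> (T1 -> T2) -> T1 -> T2
ordered ✗ (repeated use of f ×2; q, p never used (weakening))
linear ✗ (repeated use of f ×2; q, p never used (weakening))
affine ✗ (repeated use of f ×2)
relevant ✗ (q, p never used (weakening))
unrestricted ✓ (simply typable at (((T1 -> T2) -> T1 -> T2) -> (((T1 -> T2) -> T1 -> T2) -> (T1 -> T2) -> T1 -> T2) -> (T1 -> T2) -> T1 -> T2) -> (T1 -> T2) -> T1 -> T2; W, C, E all held)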